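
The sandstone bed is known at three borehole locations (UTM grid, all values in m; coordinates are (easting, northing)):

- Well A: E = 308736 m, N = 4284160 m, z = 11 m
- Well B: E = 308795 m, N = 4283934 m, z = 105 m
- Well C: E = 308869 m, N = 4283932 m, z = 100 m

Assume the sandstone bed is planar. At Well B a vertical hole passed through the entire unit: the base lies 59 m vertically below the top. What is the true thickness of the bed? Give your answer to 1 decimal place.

53.9 m

Let the plane be z = a·E + b·N + c.
Well B−Well A: 59a − 226b = 94;  Well C−Well A: 133a − 228b = 89.
Solving gives a = −0.07937, b = −0.43665.
|∇z| = √(a²+b²) = 0.44380, so dip δ = arctan(0.44380) = 23.93°.
True thickness = vertical thickness × cos δ = 59 × cos 23.93° = 53.9 m.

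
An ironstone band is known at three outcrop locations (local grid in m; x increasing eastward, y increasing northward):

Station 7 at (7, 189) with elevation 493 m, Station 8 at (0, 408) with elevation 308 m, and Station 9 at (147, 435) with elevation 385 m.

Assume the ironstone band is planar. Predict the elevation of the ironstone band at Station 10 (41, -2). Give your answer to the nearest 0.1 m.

Let the plane be z = a·x + b·y + c.
Station 8−Station 7: −7a + 219b = −185;  Station 9−Station 7: 140a + 246b = −108.
Solving gives a = 0.67500, b = −0.82317.
Then c = 493 − a·7 − b·189 = 643.85.
At (41, -2): z = 27.7 + 1.6 + 643.85 = 673.2 m.

673.2 m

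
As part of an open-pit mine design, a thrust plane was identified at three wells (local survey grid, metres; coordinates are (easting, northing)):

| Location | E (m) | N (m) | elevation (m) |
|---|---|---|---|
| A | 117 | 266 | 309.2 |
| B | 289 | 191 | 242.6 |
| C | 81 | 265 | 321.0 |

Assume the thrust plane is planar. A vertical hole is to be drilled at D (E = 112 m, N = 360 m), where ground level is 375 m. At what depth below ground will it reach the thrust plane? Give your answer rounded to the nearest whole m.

Let the plane be z = a·E + b·N + c.
B−A: 172a − 75b = −66.6;  C−A: −36a − 1b = 11.8.
Solving gives a = −0.33134, b = 0.12813.
Then c = 309.2 − a·117 − b·266 = 313.88.
At (112, 360): z_contact = −37.1 + 46.1 + 313.88 = 322.9 m.
Depth below ground = 375 − 322.9 = 52 m.

52 m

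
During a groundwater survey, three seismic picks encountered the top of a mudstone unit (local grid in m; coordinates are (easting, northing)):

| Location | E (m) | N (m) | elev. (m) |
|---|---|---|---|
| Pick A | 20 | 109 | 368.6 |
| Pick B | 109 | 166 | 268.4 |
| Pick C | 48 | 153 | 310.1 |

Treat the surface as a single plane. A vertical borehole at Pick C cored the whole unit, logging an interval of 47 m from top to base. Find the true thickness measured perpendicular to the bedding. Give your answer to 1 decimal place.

31.1 m

Let the plane be z = a·E + b·N + c.
Pick B−Pick A: 89a + 57b = −100.2;  Pick C−Pick A: 28a + 44b = −58.5.
Solving gives a = −0.46306, b = −1.03487.
|∇z| = √(a²+b²) = 1.13375, so dip δ = arctan(1.13375) = 48.59°.
True thickness = vertical thickness × cos δ = 47 × cos 48.59° = 31.1 m.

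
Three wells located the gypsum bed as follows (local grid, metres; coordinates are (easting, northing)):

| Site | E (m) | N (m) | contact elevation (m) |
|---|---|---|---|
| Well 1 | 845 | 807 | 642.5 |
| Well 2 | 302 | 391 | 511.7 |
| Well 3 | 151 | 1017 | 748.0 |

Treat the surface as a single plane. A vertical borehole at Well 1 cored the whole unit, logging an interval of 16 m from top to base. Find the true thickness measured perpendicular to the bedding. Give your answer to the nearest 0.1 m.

Two edge vectors: Well 1→Well 2 = (-543, -416, -130.8), Well 1→Well 3 = (-694, 210, 105.5).
Normal n = (Well 1→Well 2) × (Well 1→Well 3) = (-16420, 148061.7, -402734).
So ∂z/∂E = −n_x/n_z = −0.04077 and ∂z/∂N = −n_y/n_z = 0.36764.
|∇z| = √(a²+b²) = 0.36990, so dip δ = arctan(0.36990) = 20.30°.
True thickness = vertical thickness × cos δ = 16 × cos 20.30° = 15.0 m.

15.0 m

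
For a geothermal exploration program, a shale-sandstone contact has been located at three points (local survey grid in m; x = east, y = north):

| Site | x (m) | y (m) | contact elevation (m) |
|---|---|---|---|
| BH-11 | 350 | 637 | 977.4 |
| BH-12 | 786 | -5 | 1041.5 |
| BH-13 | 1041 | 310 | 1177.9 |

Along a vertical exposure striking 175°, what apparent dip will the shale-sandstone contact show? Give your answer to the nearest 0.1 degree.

Let the plane be z = a·x + b·y + c.
BH-12−BH-11: 436a − 642b = 64.1;  BH-13−BH-11: 691a − 327b = 200.5.
Solving gives a = 0.35795, b = 0.14325.
Unit vector along 175° is (sin 175°, cos 175°) = (0.0872, -0.9962).
Slope in that direction = a·(0.0872) + b·(-0.9962) = −0.11151.
Apparent dip = arctan|0.11151| = 6.4° (true dip is 21.1°, so apparent ≤ true as expected).

6.4°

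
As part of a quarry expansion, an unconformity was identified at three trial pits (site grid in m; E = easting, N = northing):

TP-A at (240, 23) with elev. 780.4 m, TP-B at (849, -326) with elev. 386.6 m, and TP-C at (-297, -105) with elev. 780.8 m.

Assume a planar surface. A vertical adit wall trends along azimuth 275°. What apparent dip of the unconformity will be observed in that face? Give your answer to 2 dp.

14.53°

Two edge vectors: TP-A→TP-B = (609, -349, -393.8), TP-A→TP-C = (-537, -128, 0.4).
Normal n = (TP-A→TP-B) × (TP-A→TP-C) = (-50546, 211227, -265365).
So ∂z/∂E = −n_x/n_z = −0.19048 and ∂z/∂N = −n_y/n_z = 0.79599.
Unit vector along 275° is (sin 275°, cos 275°) = (-0.9962, 0.0872).
Slope in that direction = a·(-0.9962) + b·(0.0872) = 0.25913.
Apparent dip = arctan|0.25913| = 14.53° (true dip is 39.3°, so apparent ≤ true as expected).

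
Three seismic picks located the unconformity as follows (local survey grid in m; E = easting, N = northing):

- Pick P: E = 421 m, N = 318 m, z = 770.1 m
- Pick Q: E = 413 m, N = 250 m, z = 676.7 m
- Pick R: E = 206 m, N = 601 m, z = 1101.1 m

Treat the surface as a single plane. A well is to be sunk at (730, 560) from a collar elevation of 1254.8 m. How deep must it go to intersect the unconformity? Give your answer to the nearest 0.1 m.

87.1 m

Two edge vectors: Pick P→Pick Q = (-8, -68, -93.4), Pick P→Pick R = (-215, 283, 331).
Normal n = (Pick P→Pick Q) × (Pick P→Pick R) = (3924.2, 22729, -16884).
So ∂z/∂E = −n_x/n_z = 0.23242 and ∂z/∂N = −n_y/n_z = 1.34619.
Intercept c from Pick P: 770.1 − 97.85 − 428.09 = 244.16.
At (730, 560): z_contact = 169.67 + 753.86 + 244.16 = 1167.70 m.
Depth below ground = 1254.8 − 1167.70 = 87.1 m.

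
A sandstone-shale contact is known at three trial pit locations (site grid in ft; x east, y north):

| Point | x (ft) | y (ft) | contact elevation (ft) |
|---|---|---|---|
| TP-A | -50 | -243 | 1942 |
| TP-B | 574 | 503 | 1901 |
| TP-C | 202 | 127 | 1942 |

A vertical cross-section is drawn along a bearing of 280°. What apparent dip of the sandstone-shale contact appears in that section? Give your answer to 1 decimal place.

Let the plane be z = a·x + b·y + c.
TP-B−TP-A: 624a + 746b = −41;  TP-C−TP-A: 252a + 370b = 0.
Solving gives a = −0.35371, b = 0.24091.
Unit vector along 280° is (sin 280°, cos 280°) = (-0.9848, 0.1736).
Slope in that direction = a·(-0.9848) + b·(0.1736) = 0.39017.
Apparent dip = arctan|0.39017| = 21.3° (true dip is 23.2°, so apparent ≤ true as expected).

21.3°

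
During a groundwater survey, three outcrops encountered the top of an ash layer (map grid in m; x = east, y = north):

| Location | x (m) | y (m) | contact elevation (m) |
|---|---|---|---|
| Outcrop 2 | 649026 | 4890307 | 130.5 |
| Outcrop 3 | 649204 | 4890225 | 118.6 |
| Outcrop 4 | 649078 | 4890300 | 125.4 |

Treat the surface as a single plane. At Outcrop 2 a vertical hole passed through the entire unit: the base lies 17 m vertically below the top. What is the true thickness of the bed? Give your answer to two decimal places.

16.82 m

Let the plane be z = a·x + b·y + c.
Outcrop 3−Outcrop 2: 178a − 82b = −11.9;  Outcrop 4−Outcrop 2: 52a − 7b = −5.1.
Solving gives a = −0.11097, b = −0.09576.
|∇z| = √(a²+b²) = 0.14657, so dip δ = arctan(0.14657) = 8.34°.
True thickness = vertical thickness × cos δ = 17 × cos 8.34° = 16.82 m.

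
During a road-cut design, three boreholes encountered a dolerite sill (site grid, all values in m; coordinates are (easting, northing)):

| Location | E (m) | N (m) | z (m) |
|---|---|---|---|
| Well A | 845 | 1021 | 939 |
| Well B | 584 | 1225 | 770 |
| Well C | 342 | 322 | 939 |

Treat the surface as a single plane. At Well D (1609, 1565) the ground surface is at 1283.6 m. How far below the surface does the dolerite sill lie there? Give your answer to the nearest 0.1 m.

Let the plane be z = a·E + b·N + c.
Well B−Well A: −261a + 204b = −169;  Well C−Well A: −503a − 699b = 0.
Solving gives a = 0.414421, b = −0.298217.
Then c = 939 − a·845 − b·1021 = 893.29.
At (1609, 1565): z_contact = 666.80 − 466.71 + 893.29 = 1093.39 m.
Depth below ground = 1283.6 − 1093.39 = 190.2 m.

190.2 m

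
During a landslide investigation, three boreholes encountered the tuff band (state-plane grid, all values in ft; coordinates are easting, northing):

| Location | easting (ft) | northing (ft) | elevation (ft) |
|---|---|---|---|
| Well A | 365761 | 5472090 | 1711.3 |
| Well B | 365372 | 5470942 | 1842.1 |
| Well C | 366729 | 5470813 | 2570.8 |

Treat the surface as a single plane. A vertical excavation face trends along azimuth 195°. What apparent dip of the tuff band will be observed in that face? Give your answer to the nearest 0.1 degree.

Two edge vectors: Well A→Well B = (-389, -1148, 130.8), Well A→Well C = (968, -1277, 859.5).
Normal n = (Well A→Well B) × (Well A→Well C) = (-819674.4, 460959.9, 1608017).
So ∂z/∂easting = −n_x/n_z = 0.50974 and ∂z/∂northing = −n_y/n_z = −0.28666.
Unit vector along 195° is (sin 195°, cos 195°) = (-0.2588, -0.9659).
Slope in that direction = a·(-0.2588) + b·(-0.9659) = 0.14496.
Apparent dip = arctan|0.14496| = 8.2° (true dip is 30.3°, so apparent ≤ true as expected).

8.2°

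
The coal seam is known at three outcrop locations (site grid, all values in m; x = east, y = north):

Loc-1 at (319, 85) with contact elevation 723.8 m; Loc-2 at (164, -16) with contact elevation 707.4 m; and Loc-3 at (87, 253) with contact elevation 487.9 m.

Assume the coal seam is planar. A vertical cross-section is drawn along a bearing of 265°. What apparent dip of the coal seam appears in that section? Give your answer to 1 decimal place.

Two edge vectors: Loc-1→Loc-2 = (-155, -101, -16.4), Loc-1→Loc-3 = (-232, 168, -235.9).
Normal n = (Loc-1→Loc-2) × (Loc-1→Loc-3) = (26581.1, -32759.7, -49472).
So ∂z/∂x = −n_x/n_z = 0.53730 and ∂z/∂y = −n_y/n_z = −0.66219.
Unit vector along 265° is (sin 265°, cos 265°) = (-0.9962, -0.0872).
Slope in that direction = a·(-0.9962) + b·(-0.0872) = −0.47754.
Apparent dip = arctan|0.47754| = 25.5° (true dip is 40.5°, so apparent ≤ true as expected).

25.5°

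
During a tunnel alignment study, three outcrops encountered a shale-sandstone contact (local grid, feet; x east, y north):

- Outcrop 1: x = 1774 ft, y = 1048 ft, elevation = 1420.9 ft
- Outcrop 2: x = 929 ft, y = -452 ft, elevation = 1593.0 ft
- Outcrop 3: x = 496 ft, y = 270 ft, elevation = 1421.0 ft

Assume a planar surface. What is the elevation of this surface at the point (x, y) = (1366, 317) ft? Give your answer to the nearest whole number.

Let the plane be z = a·x + b·y + c.
Outcrop 2−Outcrop 1: −845a − 1500b = 172.1;  Outcrop 3−Outcrop 1: −1278a − 778b = 0.1.
Solving gives a = 0.10618, b = −0.17455.
Then c = 1420.9 − a·1774 − b·1048 = 1415.46.
At (1366, 317): z = 145.0 − 55.3 + 1415.46 = 1505.2 ft.

1505 ft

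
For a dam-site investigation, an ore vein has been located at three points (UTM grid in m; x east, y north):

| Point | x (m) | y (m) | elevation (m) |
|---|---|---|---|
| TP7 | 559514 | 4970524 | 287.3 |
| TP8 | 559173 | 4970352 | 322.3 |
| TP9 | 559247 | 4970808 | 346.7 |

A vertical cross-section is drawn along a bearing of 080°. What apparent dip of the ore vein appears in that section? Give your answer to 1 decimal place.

7.2°

Let the plane be z = a·x + b·y + c.
TP8−TP7: −341a − 172b = 35;  TP9−TP7: −267a + 284b = 59.4.
Solving gives a = −0.14119, b = 0.07642.
Unit vector along 080° is (sin 80°, cos 80°) = (0.9848, 0.1736).
Slope in that direction = a·(0.9848) + b·(0.1736) = −0.12577.
Apparent dip = arctan|0.12577| = 7.2° (true dip is 9.1°, so apparent ≤ true as expected).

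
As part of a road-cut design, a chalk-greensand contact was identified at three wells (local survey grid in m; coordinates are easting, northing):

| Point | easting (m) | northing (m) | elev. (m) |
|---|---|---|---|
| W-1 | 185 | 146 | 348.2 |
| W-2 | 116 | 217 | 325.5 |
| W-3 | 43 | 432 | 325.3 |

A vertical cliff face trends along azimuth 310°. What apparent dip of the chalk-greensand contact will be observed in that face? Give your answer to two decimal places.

15.47°

Let the plane be z = a·easting + b·northing + c.
W-2−W-1: −69a + 71b = −22.7;  W-3−W-1: −142a + 286b = −22.9.
Solving gives a = 0.50418, b = 0.17025.
Unit vector along 310° is (sin 310°, cos 310°) = (-0.7660, 0.6428).
Slope in that direction = a·(-0.7660) + b·(0.6428) = −0.27678.
Apparent dip = arctan|0.27678| = 15.47° (true dip is 28.0°, so apparent ≤ true as expected).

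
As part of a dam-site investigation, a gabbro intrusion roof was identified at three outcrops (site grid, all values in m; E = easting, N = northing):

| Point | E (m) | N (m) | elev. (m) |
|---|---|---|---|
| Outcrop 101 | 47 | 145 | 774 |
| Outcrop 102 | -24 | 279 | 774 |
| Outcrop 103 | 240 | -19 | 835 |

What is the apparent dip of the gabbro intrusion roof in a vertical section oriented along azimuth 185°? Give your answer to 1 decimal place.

19.5°

Let the plane be z = a·E + b·N + c.
Outcrop 102−Outcrop 101: −71a + 134b = 0;  Outcrop 103−Outcrop 101: 193a − 164b = 61.
Solving gives a = 0.57491, b = 0.30461.
Unit vector along 185° is (sin 185°, cos 185°) = (-0.0872, -0.9962).
Slope in that direction = a·(-0.0872) + b·(-0.9962) = −0.35356.
Apparent dip = arctan|0.35356| = 19.5° (true dip is 33.0°, so apparent ≤ true as expected).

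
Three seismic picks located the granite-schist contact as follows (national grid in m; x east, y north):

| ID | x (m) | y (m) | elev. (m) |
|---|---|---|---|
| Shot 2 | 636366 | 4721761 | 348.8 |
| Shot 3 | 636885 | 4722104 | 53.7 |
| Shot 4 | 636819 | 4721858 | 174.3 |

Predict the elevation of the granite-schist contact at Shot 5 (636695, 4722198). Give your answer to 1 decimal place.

71.6 m

Two edge vectors: Shot 2→Shot 3 = (519, 343, -295.1), Shot 2→Shot 4 = (453, 97, -174.5).
Normal n = (Shot 2→Shot 3) × (Shot 2→Shot 4) = (-31228.8, -43114.8, -105036).
So ∂z/∂x = −n_x/n_z = −0.297315206 and ∂z/∂y = −n_y/n_z = −0.410476408.
Intercept c from Shot 2: 348.8 + 189201.29 + 1938171.50 = 2127721.58.
At (636695, 4722198): z = −189299.1 − 1938350.9 + 2127721.58 = 71.6 m.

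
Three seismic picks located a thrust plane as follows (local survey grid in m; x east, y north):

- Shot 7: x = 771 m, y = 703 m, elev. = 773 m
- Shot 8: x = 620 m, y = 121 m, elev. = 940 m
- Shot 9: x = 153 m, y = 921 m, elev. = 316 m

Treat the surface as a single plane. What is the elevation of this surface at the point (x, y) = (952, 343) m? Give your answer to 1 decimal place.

Let the plane be z = a·x + b·y + c.
Shot 8−Shot 7: −151a − 582b = 167;  Shot 9−Shot 7: −618a + 218b = −457.
Solving gives a = 0.58475, b = −0.43865.
Then c = 773 − a·771 − b·703 = 630.53.
At (952, 343): z = 556.7 − 150.5 + 630.53 = 1036.8 m.

1036.8 m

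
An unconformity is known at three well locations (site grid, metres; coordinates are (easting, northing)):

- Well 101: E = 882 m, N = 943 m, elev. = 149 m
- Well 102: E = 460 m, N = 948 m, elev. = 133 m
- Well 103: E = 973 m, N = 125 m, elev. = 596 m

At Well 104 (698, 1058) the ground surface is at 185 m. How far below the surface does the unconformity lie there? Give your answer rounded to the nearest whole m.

104 m

Let the plane be z = a·E + b·N + c.
Well 102−Well 101: −422a + 5b = −16;  Well 103−Well 101: 91a − 818b = 447.
Solving gives a = 0.03148, b = −0.54295.
Then c = 149 − a·882 − b·943 = 633.24.
At (698, 1058): z_contact = 22.0 − 574.4 + 633.24 = 80.8 m.
Depth below ground = 185 − 80.8 = 104 m.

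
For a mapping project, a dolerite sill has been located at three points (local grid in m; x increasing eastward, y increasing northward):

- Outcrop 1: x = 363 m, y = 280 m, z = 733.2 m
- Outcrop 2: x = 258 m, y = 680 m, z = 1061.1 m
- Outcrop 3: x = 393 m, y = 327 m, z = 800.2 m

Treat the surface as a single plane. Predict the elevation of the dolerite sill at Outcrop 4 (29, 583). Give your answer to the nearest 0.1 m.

Let the plane be z = a·x + b·y + c.
Outcrop 2−Outcrop 1: −105a + 400b = 327.9;  Outcrop 3−Outcrop 1: 30a + 47b = 67.
Solving gives a = 0.67249, b = 0.99628.
Then c = 733.2 − a·363 − b·280 = 210.13.
At (29, 583): z = 19.5 + 580.8 + 210.13 = 810.5 m.

810.5 m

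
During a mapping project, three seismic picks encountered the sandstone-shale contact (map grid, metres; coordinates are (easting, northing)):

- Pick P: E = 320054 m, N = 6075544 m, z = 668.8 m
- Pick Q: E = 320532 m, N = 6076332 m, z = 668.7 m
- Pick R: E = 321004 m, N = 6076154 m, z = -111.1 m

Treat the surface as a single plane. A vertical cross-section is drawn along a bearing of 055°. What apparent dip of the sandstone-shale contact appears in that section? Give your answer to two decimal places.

Let the plane be z = a·E + b·N + c.
Pick Q−Pick P: 478a + 788b = −0.1;  Pick R−Pick P: 950a + 610b = −779.9.
Solving gives a = −1.34458, b = 0.81549.
Unit vector along 055° is (sin 55°, cos 55°) = (0.8192, 0.5736).
Slope in that direction = a·(0.8192) + b·(0.5736) = −0.63367.
Apparent dip = arctan|0.63367| = 32.36° (true dip is 57.5°, so apparent ≤ true as expected).

32.36°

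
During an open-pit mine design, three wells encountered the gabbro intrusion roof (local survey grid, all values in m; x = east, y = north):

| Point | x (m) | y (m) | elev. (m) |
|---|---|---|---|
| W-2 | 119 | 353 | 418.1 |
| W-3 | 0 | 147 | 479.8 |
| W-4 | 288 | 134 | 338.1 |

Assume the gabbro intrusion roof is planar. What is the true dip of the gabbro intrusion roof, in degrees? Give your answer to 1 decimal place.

Two edge vectors: W-2→W-3 = (-119, -206, 61.7), W-2→W-4 = (169, -219, -80).
Normal n = (W-2→W-3) × (W-2→W-4) = (29992.3, 907.3, 60875).
So ∂z/∂x = −n_x/n_z = −0.49269 and ∂z/∂y = −n_y/n_z = −0.01490.
Gradient magnitude |∇z| = √(a² + b²) = √(0.24274 + 0.00022) = 0.49291.
True dip = arctan(0.49291) = 26.2°, dipping toward E (azimuth ≈ 088°).

26.2°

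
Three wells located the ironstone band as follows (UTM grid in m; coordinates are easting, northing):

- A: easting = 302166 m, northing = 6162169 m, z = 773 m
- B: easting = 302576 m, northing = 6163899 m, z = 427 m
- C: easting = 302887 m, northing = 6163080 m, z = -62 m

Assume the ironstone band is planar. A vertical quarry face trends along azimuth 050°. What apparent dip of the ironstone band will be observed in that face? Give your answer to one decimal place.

Let the plane be z = a·easting + b·northing + c.
B−A: 410a + 1730b = −346;  C−A: 721a + 911b = −835.
Solving gives a = −1.29242, b = 0.10630.
Unit vector along 050° is (sin 50°, cos 50°) = (0.7660, 0.6428).
Slope in that direction = a·(0.7660) + b·(0.6428) = −0.92173.
Apparent dip = arctan|0.92173| = 42.7° (true dip is 52.4°, so apparent ≤ true as expected).

42.7°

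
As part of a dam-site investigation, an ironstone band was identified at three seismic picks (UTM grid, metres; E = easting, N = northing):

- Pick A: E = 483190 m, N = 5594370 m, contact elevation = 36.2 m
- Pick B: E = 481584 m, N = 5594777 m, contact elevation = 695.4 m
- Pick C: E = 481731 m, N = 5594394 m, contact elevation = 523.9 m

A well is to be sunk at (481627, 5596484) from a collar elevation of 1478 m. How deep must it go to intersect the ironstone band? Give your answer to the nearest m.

248 m

Let the plane be z = a·E + b·N + c.
Pick B−Pick A: −1606a + 407b = 659.2;  Pick C−Pick A: −1459a + 24b = 487.7.
Solving gives a = −0.32898127, b = 0.32151372.
Then c = 36.2 − a·483190 − b·5594370 = −1639670.03.
At (481627, 5596484): z_contact = −158446.3 + 1799346.4 − 1639670.03 = 1230.1 m.
Depth below ground = 1478 − 1230.1 = 248 m.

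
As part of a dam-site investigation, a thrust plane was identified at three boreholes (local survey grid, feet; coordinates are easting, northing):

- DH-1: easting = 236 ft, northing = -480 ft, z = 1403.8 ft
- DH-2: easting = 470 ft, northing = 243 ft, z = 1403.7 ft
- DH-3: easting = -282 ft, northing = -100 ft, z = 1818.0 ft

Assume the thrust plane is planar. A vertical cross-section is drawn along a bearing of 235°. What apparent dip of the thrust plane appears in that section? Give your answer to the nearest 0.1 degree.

Two edge vectors: DH-1→DH-2 = (234, 723, -0.1), DH-1→DH-3 = (-518, 380, 414.2).
Normal n = (DH-1→DH-2) × (DH-1→DH-3) = (299504.6, -96871, 463434).
So ∂z/∂easting = −n_x/n_z = −0.64627 and ∂z/∂northing = −n_y/n_z = 0.20903.
Unit vector along 235° is (sin 235°, cos 235°) = (-0.8192, -0.5736).
Slope in that direction = a·(-0.8192) + b·(-0.5736) = 0.40950.
Apparent dip = arctan|0.40950| = 22.3° (true dip is 34.2°, so apparent ≤ true as expected).

22.3°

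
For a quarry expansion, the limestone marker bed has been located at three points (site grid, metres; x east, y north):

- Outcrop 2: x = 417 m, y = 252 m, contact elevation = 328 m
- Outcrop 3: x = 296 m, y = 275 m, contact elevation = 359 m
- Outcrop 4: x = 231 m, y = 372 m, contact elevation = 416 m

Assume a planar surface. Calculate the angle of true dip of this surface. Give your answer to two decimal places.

Two edge vectors: Outcrop 2→Outcrop 3 = (-121, 23, 31), Outcrop 2→Outcrop 4 = (-186, 120, 88).
Normal n = (Outcrop 2→Outcrop 3) × (Outcrop 2→Outcrop 4) = (-1696, 4882, -10242).
So ∂z/∂x = −n_x/n_z = −0.16559 and ∂z/∂y = −n_y/n_z = 0.47666.
Gradient magnitude |∇z| = √(a² + b²) = √(0.02742 + 0.22721) = 0.50461.
True dip = arctan(0.50461) = 26.78°, dipping toward SSE (azimuth ≈ 161°).

26.78°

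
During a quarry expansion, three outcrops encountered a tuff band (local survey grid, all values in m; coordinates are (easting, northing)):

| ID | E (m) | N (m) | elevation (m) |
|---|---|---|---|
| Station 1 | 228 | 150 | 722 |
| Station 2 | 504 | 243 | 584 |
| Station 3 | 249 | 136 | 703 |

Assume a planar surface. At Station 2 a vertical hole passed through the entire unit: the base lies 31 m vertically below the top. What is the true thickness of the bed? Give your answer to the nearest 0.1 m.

24.8 m

Let the plane be z = a·E + b·N + c.
Station 2−Station 1: 276a + 93b = −138;  Station 3−Station 1: 21a − 14b = −19.
Solving gives a = −0.63589, b = 0.40330.
|∇z| = √(a²+b²) = 0.75300, so dip δ = arctan(0.75300) = 36.98°.
True thickness = vertical thickness × cos δ = 31 × cos 36.98° = 24.8 m.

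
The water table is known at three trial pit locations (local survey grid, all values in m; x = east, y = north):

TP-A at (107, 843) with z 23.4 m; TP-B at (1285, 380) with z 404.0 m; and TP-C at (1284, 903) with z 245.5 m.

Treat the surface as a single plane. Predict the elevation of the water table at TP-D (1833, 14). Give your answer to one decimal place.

Let the plane be z = a·x + b·y + c.
TP-B−TP-A: 1178a − 463b = 380.6;  TP-C−TP-A: 1177a + 60b = 222.1.
Solving gives a = 0.204129, b = −0.302669.
Then c = 23.4 − a·107 − b·843 = 256.71.
At (1833, 14): z = 374.2 − 4.2 + 256.71 = 626.6 m.

626.6 m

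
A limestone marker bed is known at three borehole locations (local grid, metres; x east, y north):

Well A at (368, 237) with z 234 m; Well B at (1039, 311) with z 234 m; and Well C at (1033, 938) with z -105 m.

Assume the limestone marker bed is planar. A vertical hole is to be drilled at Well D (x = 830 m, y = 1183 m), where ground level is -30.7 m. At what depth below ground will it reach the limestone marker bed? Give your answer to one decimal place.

Two edge vectors: Well A→Well B = (671, 74, 0), Well A→Well C = (665, 701, -339).
Normal n = (Well A→Well B) × (Well A→Well C) = (-25086, 227469, 421161).
So ∂z/∂x = −n_x/n_z = 0.059564 and ∂z/∂y = −n_y/n_z = −0.540100.
Intercept c from Well A: 234 − 21.92 + 128.00 = 340.08.
At (830, 1183): z_contact = 49.44 − 638.94 + 340.08 = -249.42 m.
Depth below ground = -30.7 − (-249.42) = 218.7 m.

218.7 m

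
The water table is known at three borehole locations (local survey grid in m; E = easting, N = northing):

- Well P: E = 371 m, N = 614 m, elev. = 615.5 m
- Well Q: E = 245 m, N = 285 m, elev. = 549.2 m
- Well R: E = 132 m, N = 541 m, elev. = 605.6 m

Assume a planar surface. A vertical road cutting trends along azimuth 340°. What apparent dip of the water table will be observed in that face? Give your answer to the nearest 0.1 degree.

Let the plane be z = a·E + b·N + c.
Well Q−Well P: −126a − 329b = −66.3;  Well R−Well P: −239a − 73b = −9.9.
Solving gives a = −0.02280, b = 0.21025.
Unit vector along 340° is (sin 340°, cos 340°) = (-0.3420, 0.9397).
Slope in that direction = a·(-0.3420) + b·(0.9397) = 0.20537.
Apparent dip = arctan|0.20537| = 11.6° (true dip is 11.9°, so apparent ≤ true as expected).

11.6°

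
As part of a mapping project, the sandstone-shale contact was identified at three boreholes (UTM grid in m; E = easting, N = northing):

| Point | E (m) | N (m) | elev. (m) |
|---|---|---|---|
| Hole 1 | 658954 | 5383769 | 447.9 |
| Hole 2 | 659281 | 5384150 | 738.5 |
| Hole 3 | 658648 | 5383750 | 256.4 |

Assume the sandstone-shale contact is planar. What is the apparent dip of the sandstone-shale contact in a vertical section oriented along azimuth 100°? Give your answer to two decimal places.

29.26°

Let the plane be z = a·E + b·N + c.
Hole 2−Hole 1: 327a + 381b = 290.6;  Hole 3−Hole 1: −306a − 19b = −191.5.
Solving gives a = 0.61102, b = 0.23831.
Unit vector along 100° is (sin 100°, cos 100°) = (0.9848, -0.1736).
Slope in that direction = a·(0.9848) + b·(-0.1736) = 0.56035.
Apparent dip = arctan|0.56035| = 29.26° (true dip is 33.3°, so apparent ≤ true as expected).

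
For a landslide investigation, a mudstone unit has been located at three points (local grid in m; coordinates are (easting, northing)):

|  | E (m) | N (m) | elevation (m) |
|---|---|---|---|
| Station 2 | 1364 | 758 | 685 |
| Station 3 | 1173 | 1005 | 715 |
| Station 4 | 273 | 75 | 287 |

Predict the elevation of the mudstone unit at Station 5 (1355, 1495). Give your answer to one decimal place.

883.7 m

Two edge vectors: Station 2→Station 3 = (-191, 247, 30), Station 2→Station 4 = (-1091, -683, -398).
Normal n = (Station 2→Station 3) × (Station 2→Station 4) = (-77816, -108748, 399930).
So ∂z/∂E = −n_x/n_z = 0.194574 and ∂z/∂N = −n_y/n_z = 0.271918.
Intercept c from Station 2: 685 − 265.40 − 206.11 = 213.49.
At (1355, 1495): z = 263.6 + 406.5 + 213.49 = 883.7 m.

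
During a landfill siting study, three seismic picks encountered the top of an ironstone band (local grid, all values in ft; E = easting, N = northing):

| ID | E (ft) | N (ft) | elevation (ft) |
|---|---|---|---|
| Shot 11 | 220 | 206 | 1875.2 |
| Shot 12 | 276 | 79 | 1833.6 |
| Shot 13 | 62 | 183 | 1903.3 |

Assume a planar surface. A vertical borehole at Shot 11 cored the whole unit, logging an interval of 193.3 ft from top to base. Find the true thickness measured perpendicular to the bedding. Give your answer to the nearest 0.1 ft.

184.3 ft

Two edge vectors: Shot 11→Shot 12 = (56, -127, -41.6), Shot 11→Shot 13 = (-158, -23, 28.1).
Normal n = (Shot 11→Shot 12) × (Shot 11→Shot 13) = (-4525.5, 4999.2, -21354).
So ∂z/∂E = −n_x/n_z = −0.21193 and ∂z/∂N = −n_y/n_z = 0.23411.
|∇z| = √(a²+b²) = 0.31579, so dip δ = arctan(0.31579) = 17.53°.
True thickness = vertical thickness × cos δ = 193.3 × cos 17.53° = 184.3 ft.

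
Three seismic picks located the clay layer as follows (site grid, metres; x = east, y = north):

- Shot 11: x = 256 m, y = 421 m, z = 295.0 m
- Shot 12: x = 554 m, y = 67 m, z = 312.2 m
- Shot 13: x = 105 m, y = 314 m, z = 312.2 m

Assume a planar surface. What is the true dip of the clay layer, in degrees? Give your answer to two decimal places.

Two edge vectors: Shot 11→Shot 12 = (298, -354, 17.2), Shot 11→Shot 13 = (-151, -107, 17.2).
Normal n = (Shot 11→Shot 12) × (Shot 11→Shot 13) = (-4248.4, -7722.8, -85340).
So ∂z/∂x = −n_x/n_z = −0.04978 and ∂z/∂y = −n_y/n_z = −0.09049.
Gradient magnitude |∇z| = √(a² + b²) = √(0.00248 + 0.00819) = 0.10328.
True dip = arctan(0.10328) = 5.90°, dipping toward NNE (azimuth ≈ 029°).

5.90°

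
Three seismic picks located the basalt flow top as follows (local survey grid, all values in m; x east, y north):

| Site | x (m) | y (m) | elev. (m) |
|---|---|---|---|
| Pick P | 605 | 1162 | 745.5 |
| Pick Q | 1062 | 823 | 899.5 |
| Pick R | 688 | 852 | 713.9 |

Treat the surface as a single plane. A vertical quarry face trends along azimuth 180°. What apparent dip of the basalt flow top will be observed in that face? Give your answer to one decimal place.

Two edge vectors: Pick P→Pick Q = (457, -339, 154), Pick P→Pick R = (83, -310, -31.6).
Normal n = (Pick P→Pick Q) × (Pick P→Pick R) = (58452.4, 27223.2, -113533).
So ∂z/∂x = −n_x/n_z = 0.51485 and ∂z/∂y = −n_y/n_z = 0.23978.
Unit vector along 180° is (sin 180°, cos 180°) = (0.0000, -1.0000).
Slope in that direction = a·(0.0000) + b·(-1.0000) = −0.23978.
Apparent dip = arctan|0.23978| = 13.5° (true dip is 29.6°, so apparent ≤ true as expected).

13.5°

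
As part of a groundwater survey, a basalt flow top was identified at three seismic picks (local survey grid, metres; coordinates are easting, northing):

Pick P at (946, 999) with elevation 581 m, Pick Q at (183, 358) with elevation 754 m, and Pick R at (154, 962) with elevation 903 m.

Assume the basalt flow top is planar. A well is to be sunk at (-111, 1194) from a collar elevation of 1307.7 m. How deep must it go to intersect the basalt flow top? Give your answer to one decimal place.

Let the plane be z = a·easting + b·northing + c.
Pick Q−Pick P: −763a − 641b = 173;  Pick R−Pick P: −792a − 37b = 322.
Solving gives a = −0.417155, b = 0.226660.
Then c = 581 − a·946 − b·999 = 749.20.
At (-111, 1194): z_contact = 46.30 + 270.63 + 749.20 = 1066.13 m.
Depth below ground = 1307.7 − 1066.13 = 241.6 m.

241.6 m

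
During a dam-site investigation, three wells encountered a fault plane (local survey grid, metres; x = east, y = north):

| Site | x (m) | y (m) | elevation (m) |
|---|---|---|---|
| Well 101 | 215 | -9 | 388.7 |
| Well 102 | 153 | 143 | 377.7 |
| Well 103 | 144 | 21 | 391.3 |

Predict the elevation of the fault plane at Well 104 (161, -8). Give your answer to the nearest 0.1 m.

Two edge vectors: Well 101→Well 102 = (-62, 152, -11), Well 101→Well 103 = (-71, 30, 2.6).
Normal n = (Well 101→Well 102) × (Well 101→Well 103) = (725.2, 942.2, 8932).
So ∂z/∂x = −n_x/n_z = −0.08119 and ∂z/∂y = −n_y/n_z = −0.10549.
Intercept c from Well 101: 388.7 + 17.46 − 0.95 = 405.21.
At (161, -8): z = −13.1 + 0.8 + 405.21 = 393.0 m.

393.0 m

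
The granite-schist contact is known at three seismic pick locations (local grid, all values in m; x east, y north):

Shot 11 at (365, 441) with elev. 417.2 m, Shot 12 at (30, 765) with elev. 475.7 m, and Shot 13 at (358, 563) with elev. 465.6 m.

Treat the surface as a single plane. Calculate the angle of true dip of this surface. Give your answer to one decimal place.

Let the plane be z = a·x + b·y + c.
Shot 12−Shot 11: −335a + 324b = 58.5;  Shot 13−Shot 11: −7a + 122b = 48.4.
Solving gives a = 0.22135, b = 0.40942.
Gradient magnitude |∇z| = √(a² + b²) = √(0.04900 + 0.16763) = 0.46543.
True dip = arctan(0.46543) = 25.0°, dipping toward SSW (azimuth ≈ 208°).

25.0°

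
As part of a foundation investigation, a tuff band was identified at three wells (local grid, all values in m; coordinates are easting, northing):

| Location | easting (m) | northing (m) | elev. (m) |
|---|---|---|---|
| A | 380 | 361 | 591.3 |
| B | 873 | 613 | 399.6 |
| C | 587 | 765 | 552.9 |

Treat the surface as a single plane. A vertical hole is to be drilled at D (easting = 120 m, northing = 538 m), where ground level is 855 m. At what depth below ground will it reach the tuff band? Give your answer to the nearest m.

119 m

Two edge vectors: A→B = (493, 252, -191.7), A→C = (207, 404, -38.4).
Normal n = (A→B) × (A→C) = (67770, -20750.7, 147008).
So ∂z/∂easting = −n_x/n_z = −0.46100 and ∂z/∂northing = −n_y/n_z = 0.14115.
Intercept c from A: 591.3 + 175.18 − 50.96 = 715.52.
At (120, 538): z_contact = −55.3 + 75.9 + 715.52 = 736.1 m.
Depth below ground = 855 − 736.1 = 119 m.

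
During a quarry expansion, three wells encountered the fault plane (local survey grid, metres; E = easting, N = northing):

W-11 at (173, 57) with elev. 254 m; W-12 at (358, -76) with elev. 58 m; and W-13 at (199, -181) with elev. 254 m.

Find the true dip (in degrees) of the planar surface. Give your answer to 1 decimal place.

49.2°

Let the plane be z = a·E + b·N + c.
W-12−W-11: 185a − 133b = −196;  W-13−W-11: 26a − 238b = 0.
Solving gives a = −1.14976, b = −0.12560.
Gradient magnitude |∇z| = √(a² + b²) = √(1.32194 + 0.01578) = 1.15660.
True dip = arctan(1.15660) = 49.2°, dipping toward E (azimuth ≈ 084°).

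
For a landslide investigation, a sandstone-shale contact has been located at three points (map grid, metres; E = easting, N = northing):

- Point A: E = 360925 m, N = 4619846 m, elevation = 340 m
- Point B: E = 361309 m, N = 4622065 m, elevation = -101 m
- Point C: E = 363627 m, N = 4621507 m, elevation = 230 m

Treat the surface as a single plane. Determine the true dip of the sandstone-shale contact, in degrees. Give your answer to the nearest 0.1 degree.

Two edge vectors: Point A→Point B = (384, 2219, -441), Point A→Point C = (2702, 1661, -110).
Normal n = (Point A→Point B) × (Point A→Point C) = (488411, -1149342, -5357914).
So ∂z/∂E = −n_x/n_z = 0.09116 and ∂z/∂N = −n_y/n_z = −0.21451.
Gradient magnitude |∇z| = √(a² + b²) = √(0.00831 + 0.04602) = 0.23308.
True dip = arctan(0.23308) = 13.1°, dipping toward NNW (azimuth ≈ 337°).

13.1°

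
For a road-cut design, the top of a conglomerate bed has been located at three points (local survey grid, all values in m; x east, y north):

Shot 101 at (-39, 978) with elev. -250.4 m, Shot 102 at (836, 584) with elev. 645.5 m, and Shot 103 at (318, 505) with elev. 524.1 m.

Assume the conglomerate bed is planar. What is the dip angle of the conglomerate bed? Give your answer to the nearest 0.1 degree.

Two edge vectors: Shot 101→Shot 102 = (875, -394, 895.9), Shot 101→Shot 103 = (357, -473, 774.5).
Normal n = (Shot 101→Shot 102) × (Shot 101→Shot 103) = (118607.7, -357851.2, -273217).
So ∂z/∂x = −n_x/n_z = 0.43412 and ∂z/∂y = −n_y/n_z = −1.30977.
Gradient magnitude |∇z| = √(a² + b²) = √(0.18846 + 1.71550) = 1.37984.
True dip = arctan(1.37984) = 54.1°, dipping toward NNW (azimuth ≈ 342°).

54.1°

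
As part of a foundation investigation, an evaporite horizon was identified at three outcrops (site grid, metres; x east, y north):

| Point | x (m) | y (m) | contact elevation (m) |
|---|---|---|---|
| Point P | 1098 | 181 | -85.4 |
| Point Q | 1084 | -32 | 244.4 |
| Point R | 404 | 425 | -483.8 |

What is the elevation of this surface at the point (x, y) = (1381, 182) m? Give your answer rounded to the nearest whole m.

Two edge vectors: Point P→Point Q = (-14, -213, 329.8), Point P→Point R = (-694, 244, -398.4).
Normal n = (Point P→Point Q) × (Point P→Point R) = (4388, -234458.8, -151238).
So ∂z/∂x = −n_x/n_z = 0.02901 and ∂z/∂y = −n_y/n_z = −1.55026.
Intercept c from Point P: -85.4 − 31.86 + 280.60 = 163.34.
At (1381, 182): z = 40.1 − 282.1 + 163.34 = -78.7 m.

-79 m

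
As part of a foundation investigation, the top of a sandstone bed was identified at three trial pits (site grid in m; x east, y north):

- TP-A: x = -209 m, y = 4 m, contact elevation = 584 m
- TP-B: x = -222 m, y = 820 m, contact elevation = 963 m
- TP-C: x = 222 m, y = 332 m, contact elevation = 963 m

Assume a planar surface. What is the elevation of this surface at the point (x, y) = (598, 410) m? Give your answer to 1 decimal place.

Let the plane be z = a·x + b·y + c.
TP-B−TP-A: −13a + 816b = 379;  TP-C−TP-A: 431a + 328b = 379.
Solving gives a = 0.51959, b = 0.47274.
Then c = 584 − a·-209 − b·4 = 690.70.
At (598, 410): z = 310.7 + 193.8 + 690.70 = 1195.2 m.

1195.2 m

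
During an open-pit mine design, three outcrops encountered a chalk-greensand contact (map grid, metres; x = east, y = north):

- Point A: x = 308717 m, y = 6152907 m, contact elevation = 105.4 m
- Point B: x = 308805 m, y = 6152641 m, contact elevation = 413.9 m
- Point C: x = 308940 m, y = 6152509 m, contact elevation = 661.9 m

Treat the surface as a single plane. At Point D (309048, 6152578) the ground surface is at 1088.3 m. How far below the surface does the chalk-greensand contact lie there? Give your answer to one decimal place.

Let the plane be z = a·x + b·y + c.
Point B−Point A: 88a − 266b = 308.5;  Point C−Point A: 223a − 398b = 556.5.
Solving gives a = 1.039186630, b = −0.815983370.
Then c = 105.4 − a·308717 − b·6152907 = 4699960.61.
At (309048, 6152578): z_contact = 321158.55 − 5020401.33 + 4699960.61 = 717.83 m.
Depth below ground = 1088.3 − 717.83 = 370.5 m.

370.5 m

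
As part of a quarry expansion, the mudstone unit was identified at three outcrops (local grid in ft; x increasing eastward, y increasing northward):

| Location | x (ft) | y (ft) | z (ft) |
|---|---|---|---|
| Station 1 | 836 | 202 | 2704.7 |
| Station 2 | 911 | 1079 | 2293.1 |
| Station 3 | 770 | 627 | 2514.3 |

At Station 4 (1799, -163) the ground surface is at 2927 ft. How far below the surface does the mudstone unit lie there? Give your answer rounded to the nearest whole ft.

139 ft

Let the plane be z = a·x + b·y + c.
Station 2−Station 1: 75a + 877b = −411.6;  Station 3−Station 1: −66a + 425b = −190.4.
Solving gives a = −0.08856, b = −0.46175.
Then c = 2704.7 − a·836 − b·202 = 2872.01.
At (1799, -163): z_contact = −159.3 + 75.3 + 2872.01 = 2788.0 ft.
Depth below ground = 2927 − 2788.0 = 139 ft.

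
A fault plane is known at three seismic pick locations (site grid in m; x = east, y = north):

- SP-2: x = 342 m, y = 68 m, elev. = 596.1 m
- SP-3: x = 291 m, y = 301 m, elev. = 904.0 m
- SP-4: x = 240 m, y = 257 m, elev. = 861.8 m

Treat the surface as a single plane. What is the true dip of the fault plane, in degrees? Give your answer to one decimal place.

52.2°

Let the plane be z = a·x + b·y + c.
SP-3−SP-2: −51a + 233b = 307.9;  SP-4−SP-2: −102a + 189b = 265.7.
Solving gives a = −0.26297, b = 1.26390.
Gradient magnitude |∇z| = √(a² + b²) = √(0.06915 + 1.59744) = 1.29097.
True dip = arctan(1.29097) = 52.2°, dipping toward SSE (azimuth ≈ 168°).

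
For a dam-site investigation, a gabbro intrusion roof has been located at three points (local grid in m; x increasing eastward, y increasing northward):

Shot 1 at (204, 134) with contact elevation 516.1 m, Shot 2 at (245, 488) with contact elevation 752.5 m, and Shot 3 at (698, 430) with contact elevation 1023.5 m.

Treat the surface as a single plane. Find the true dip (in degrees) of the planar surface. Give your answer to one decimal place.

41.8°

Two edge vectors: Shot 1→Shot 2 = (41, 354, 236.4), Shot 1→Shot 3 = (494, 296, 507.4).
Normal n = (Shot 1→Shot 2) × (Shot 1→Shot 3) = (109645.2, 95978.2, -162740).
So ∂z/∂x = −n_x/n_z = 0.67374 and ∂z/∂y = −n_y/n_z = 0.58976.
Gradient magnitude |∇z| = √(a² + b²) = √(0.45393 + 0.34782) = 0.89541.
True dip = arctan(0.89541) = 41.8°, dipping toward SW (azimuth ≈ 229°).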